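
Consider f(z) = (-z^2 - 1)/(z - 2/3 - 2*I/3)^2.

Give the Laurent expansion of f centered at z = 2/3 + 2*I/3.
Put w = z - (2/3 + 2*I/3), i.e. z = w + 2/3 + 2*I/3. The denominator is w^2, so it suffices to rewrite the numerator in powers of w.

P(z) = -z^2 - 1
P(w + 2/3 + 2*I/3) = -1 - 8*I/9 + (-4/3 - 4*I/3)*w - w^2

Dividing each term by w^2:
  f = (-1 - 8*I/9)/w^2 + (-4/3 - 4*I/3)/w - 1

Substituting back w = z - 2/3 - 2*I/3:
  f(z) = (-1 - 8*I/9)/(z - 2/3 - 2*I/3)^2 + (-4/3 - 4*I/3)/(z - 2/3 - 2*I/3) - 1

The series is finite because the numerator is a polynomial; the negative powers form the principal part, and the coefficient of 1/(z - 2/3 - 2*I/3) gives Res(f, 2/3 + 2*I/3) = -4/3 - 4*I/3.

Final answer: (-1 - 8*I/9)/(z - 2/3 - 2*I/3)^2 + (-4/3 - 4*I/3)/(z - 2/3 - 2*I/3) - 1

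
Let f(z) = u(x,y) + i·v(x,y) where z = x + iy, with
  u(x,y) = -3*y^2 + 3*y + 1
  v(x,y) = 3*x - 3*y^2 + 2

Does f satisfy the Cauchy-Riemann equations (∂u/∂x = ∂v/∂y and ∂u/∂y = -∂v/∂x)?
∂u/∂x = 0
∂v/∂y = -6*y
∂u/∂y = 3 - 6*y
∂v/∂x = 3
∂u/∂x ≠ ∂v/∂y and ∂u/∂y ≠ -∂v/∂x; the Cauchy-Riemann equations are not satisfied, so f is not analytic.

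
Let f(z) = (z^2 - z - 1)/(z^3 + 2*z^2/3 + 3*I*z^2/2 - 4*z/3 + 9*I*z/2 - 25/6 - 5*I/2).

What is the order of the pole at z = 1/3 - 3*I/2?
Factor the denominator:
  z^3 + 2*z^2/3 + 3*I*z^2/2 - 4*z/3 + 9*I*z/2 - 25/6 - 5*I/2 = (z - 1/3 + 3*I/2)*(z - 1 + I)*(z + 2 - I)

The numerator P(z) = z^2 - z - 1 has P(1/3 - 3*I/2) = -125/36 + I/2 ≠ 0, so no factor of (z - 1/3 + 3*I/2) cancels.
Near z = 1/3 - 3*I/2 we can therefore write f(z) = g(z)/(z - 1/3 + 3*I/2) with g analytic at 1/3 - 3*I/2 and g(1/3 - 3*I/2) ≠ 0 (g is the numerator divided by the remaining denominator factors).

Hence z = 1/3 - 3*I/2 is a pole of order 1.

Final answer: 1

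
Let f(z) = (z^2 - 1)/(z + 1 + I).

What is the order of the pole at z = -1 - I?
1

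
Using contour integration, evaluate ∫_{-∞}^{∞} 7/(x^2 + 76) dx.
Let f(z) = 7/(z^2 + 76). The denominator has no real zeros and deg Q - deg P = 2 ≥ 2, so the integral of f over the upper semicircle |z| = R tends to 0 as R → ∞. Closing the contour in the upper half-plane,
  ∫_{-∞}^{∞} f(x) dx = 2πi · Σ Res(f, z_k)  over the poles with Im z_k > 0.

Zeros of the denominator: z^2 + 76 = 0 gives z = ±2*sqrt(19)*I.
Upper half-plane: z = 2*sqrt(19)*I (simple).

Each pole is a simple zero of Q(z) = z^2 + 76, so Res(f, z₀) = P(z₀)/Q'(z₀) with P(z) = 7, Q'(z) = 2*z:
  Res(f, 2*sqrt(19)*I) = (7)/(4*sqrt(19)*I) = -7*sqrt(19)*I/76

∫_{-∞}^{∞} f(x) dx = 2πi · (-7*sqrt(19)*I/76) = 7*sqrt(19)*pi/38

Final answer: 7*sqrt(19)*pi/38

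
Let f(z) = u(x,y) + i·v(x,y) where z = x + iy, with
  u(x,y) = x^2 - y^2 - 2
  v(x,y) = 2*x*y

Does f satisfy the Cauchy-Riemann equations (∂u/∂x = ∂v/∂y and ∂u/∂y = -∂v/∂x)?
∂u/∂x = 2*x
∂v/∂y = 2*x
∂u/∂y = -2*y
∂v/∂x = 2*y
∂u/∂x = ∂v/∂y and ∂u/∂y = -∂v/∂x hold identically; f is analytic.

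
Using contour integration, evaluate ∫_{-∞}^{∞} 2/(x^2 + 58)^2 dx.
sqrt(58)*pi/3364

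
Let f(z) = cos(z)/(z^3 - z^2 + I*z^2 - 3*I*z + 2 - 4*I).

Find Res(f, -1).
Write f(z) = P(z)/Q(z) with P(z) = cos(z) and Q(z) = z^3 - z^2 + I*z^2 - 3*I*z + 2 - 4*I.
The denominator factors as Q(z) = (z - 2 - I)*(z + 2*I)*(z + 1), so z = -1 is a simple zero of Q and P is analytic there; z = -1 is therefore a simple pole and
  Res(f, z₀) = P(z₀)/Q'(z₀).

Q'(z) = 3*z^2 - 2*z + 2*I*z - 3*I, so Q'(-1) = 5 - 5*I.
P(-1) = cos(1).

Res(f, -1) = (cos(1))/(5 - 5*I) = (1/10 + I/10)*cos(1)

Final answer: (1/10 + I/10)*cos(1)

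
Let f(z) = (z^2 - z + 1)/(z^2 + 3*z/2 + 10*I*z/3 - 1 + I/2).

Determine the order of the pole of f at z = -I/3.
1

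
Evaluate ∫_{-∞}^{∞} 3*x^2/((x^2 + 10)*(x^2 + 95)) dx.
Let f(z) = 3*z^2/((z^2 + 10)*(z^2 + 95)). The denominator has no real zeros and deg Q - deg P = 2 ≥ 2, so the integral of f over the upper semicircle |z| = R tends to 0 as R → ∞. Closing the contour in the upper half-plane,
  ∫_{-∞}^{∞} f(x) dx = 2πi · Σ Res(f, z_k)  over the poles with Im z_k > 0.

Zeros of the denominator: z^2 + 10 = 0 gives z = ±sqrt(10)*I; z^2 + 95 = 0 gives z = ±sqrt(95)*I.
Upper half-plane: z = sqrt(10)*I, z = sqrt(95)*I (simple).

Each pole is a simple zero of Q(z) = z^4 + 105*z^2 + 950, so Res(f, z₀) = P(z₀)/Q'(z₀) with P(z) = 3*z^2, Q'(z) = 4*z^3 + 210*z:
  Res(f, sqrt(10)*I) = (-30)/(170*sqrt(10)*I) = 3*sqrt(10)*I/170
  Res(f, sqrt(95)*I) = (-285)/(-170*sqrt(95)*I) = -3*sqrt(95)*I/170

Sum of residues: 3*I*(-sqrt(95) + sqrt(10))/170
∫_{-∞}^{∞} f(x) dx = 2πi · (3*I*(-sqrt(95) + sqrt(10))/170) = 3*pi*(-sqrt(10) + sqrt(95))/85

Final answer: 3*pi*(-sqrt(10) + sqrt(95))/85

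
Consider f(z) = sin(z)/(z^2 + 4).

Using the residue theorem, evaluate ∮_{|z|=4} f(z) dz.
By the residue theorem, ∮_C f(z) dz = 2πi · (sum of the residues of f at the poles inside |z| = 4).

The denominator factors as (z - 2*I)*(z + 2*I), so the singularities of f are simple poles at z = 2*I, z = -2*I.
  |2*I|² = 4 < 16 = 4², so this pole is inside the contour.
  |-2*I|² = 4 < 16 = 4², so this pole is inside the contour.

With P(z) = sin(z) and Q(z) = z^2 + 4, each pole is simple, so Res(f, z₀) = P(z₀)/Q'(z₀) with Q'(z) = 2*z.
  Res(f, 2*I) = P(2*I)/Q'(2*I) = (I*sinh(2))/(4*I) = sinh(2)/4
  Res(f, -2*I) = P(-2*I)/Q'(-2*I) = (-I*sinh(2))/(-4*I) = sinh(2)/4

Sum of residues inside C: sinh(2)/2
∮_C f(z) dz = 2πi · (sinh(2)/2) = I*pi*sinh(2)

Final answer: I*pi*sinh(2)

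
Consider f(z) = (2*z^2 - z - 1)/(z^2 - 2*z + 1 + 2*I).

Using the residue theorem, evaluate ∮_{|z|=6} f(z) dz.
By the residue theorem, ∮_C f(z) dz = 2πi · (sum of the residues of f at the poles inside |z| = 6).

The denominator factors as (z - I)*(z - 2 + I), so the singularities of f are simple poles at z = I, z = 2 - I.
  |I|² = 1 < 36 = 6², so this pole is inside the contour.
  |2 - I|² = 5 < 36 = 6², so this pole is inside the contour.

With P(z) = 2*z^2 - z - 1 and Q(z) = z^2 - 2*z + 1 + 2*I, each pole is simple, so Res(f, z₀) = P(z₀)/Q'(z₀) with Q'(z) = 2*z - 2.
  Res(f, I) = P(I)/Q'(I) = (-3 - I)/(-2 + 2*I) = 1/2 + I
  Res(f, 2 - I) = P(2 - I)/Q'(2 - I) = (3 - 7*I)/(2 - 2*I) = 5/2 - I

Sum of residues inside C: 3
∮_C f(z) dz = 2πi · (3) = 6*I*pi

Final answer: 6*I*pi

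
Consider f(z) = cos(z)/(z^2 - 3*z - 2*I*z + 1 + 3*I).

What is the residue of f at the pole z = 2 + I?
Write f(z) = P(z)/Q(z) with P(z) = cos(z) and Q(z) = z^2 - 3*z - 2*I*z + 1 + 3*I.
The denominator factors as Q(z) = (z - 1 - I)*(z - 2 - I), so z = 2 + I is a simple zero of Q and P is analytic there; z = 2 + I is therefore a simple pole and
  Res(f, z₀) = P(z₀)/Q'(z₀).

Q'(z) = 2*z - 3 - 2*I, so Q'(2 + I) = 1.
P(2 + I) = cos(2 + I).

Res(f, 2 + I) = (cos(2 + I))/(1) = cos(2 + I)

Final answer: cos(2 + I)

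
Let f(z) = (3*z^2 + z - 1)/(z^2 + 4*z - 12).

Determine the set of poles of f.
The singularities of f are the zeros of the denominator. Factoring,
  z^2 + 4*z - 12 = (z - 2)*(z + 6)
so the candidates are z = 2, z = -6.

Check the numerator P(z) = 3*z^2 + z - 1 at each one:
  P(2) = 13 ≠ 0, so z = 2 is a (simple) pole.
  P(-6) = 101 ≠ 0, so z = -6 is a (simple) pole.

Poles of f: {-6, 2}

Final answer: {-6, 2}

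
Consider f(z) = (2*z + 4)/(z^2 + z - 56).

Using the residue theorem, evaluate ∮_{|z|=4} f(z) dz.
By the residue theorem, ∮_C f(z) dz = 2πi · (sum of the residues of f at the poles inside |z| = 4).

The denominator factors as (z + 8)*(z - 7), so the singularities of f are simple poles at z = -8, z = 7.
  |-8|² = 64 > 16 = 4², so this pole is outside the contour.
  |7|² = 49 > 16 = 4², so this pole is outside the contour.

No pole lies inside the contour, so f is analytic on and inside C and the integral is 0 (Cauchy's theorem).

Final answer: 0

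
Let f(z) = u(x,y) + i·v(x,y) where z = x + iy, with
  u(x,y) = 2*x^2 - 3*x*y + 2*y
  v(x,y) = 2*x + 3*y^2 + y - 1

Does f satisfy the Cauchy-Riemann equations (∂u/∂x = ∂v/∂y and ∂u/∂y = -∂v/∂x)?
∂u/∂x = 4*x - 3*y
∂v/∂y = 6*y + 1
∂u/∂y = 2 - 3*x
∂v/∂x = 2
∂u/∂x ≠ ∂v/∂y and ∂u/∂y ≠ -∂v/∂x; the Cauchy-Riemann equations are not satisfied, so f is not analytic.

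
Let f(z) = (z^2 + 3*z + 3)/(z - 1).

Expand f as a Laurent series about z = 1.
Put w = z - (1), i.e. z = w + 1. The denominator is w, so it suffices to rewrite the numerator in powers of w.

P(z) = z^2 + 3*z + 3
P(w + 1) = 7 + 5*w + w^2

Dividing each term by w:
  f = 7/w + 5 + w

Substituting back w = z - 1:
  f(z) = 7/(z - 1) + 5 + (z - 1)

The series is finite because the numerator is a polynomial; the negative powers form the principal part, and the coefficient of 1/(z - 1) gives Res(f, 1) = 7.

Final answer: 7/(z - 1) + 5 + (z - 1)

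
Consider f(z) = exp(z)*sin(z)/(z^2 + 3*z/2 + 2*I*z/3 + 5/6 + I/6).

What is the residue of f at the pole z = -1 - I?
Write f(z) = P(z)/Q(z) with P(z) = exp(z)*sin(z) and Q(z) = z^2 + 3*z/2 + 2*I*z/3 + 5/6 + I/6.
The denominator factors as Q(z) = (z + 1 + I)*(z + 1/2 - I/3), so z = -1 - I is a simple zero of Q and P is analytic there; z = -1 - I is therefore a simple pole and
  Res(f, z₀) = P(z₀)/Q'(z₀).

Q'(z) = 2*z + 3/2 + 2*I/3, so Q'(-1 - I) = -1/2 - 4*I/3.
P(-1 - I) = -exp(-1 - I)*sin(1 + I).

Res(f, -1 - I) = (-exp(-1 - I)*sin(1 + I))/(-1/2 - 4*I/3) = (18/73 - 48*I/73)*exp(-1 - I)*sin(1 + I)

Final answer: (18/73 - 48*I/73)*exp(-1 - I)*sin(1 + I)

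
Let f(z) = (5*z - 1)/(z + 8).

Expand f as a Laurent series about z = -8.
-41/(z + 8) + 5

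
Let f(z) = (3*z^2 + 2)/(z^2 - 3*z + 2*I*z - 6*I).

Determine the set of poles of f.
The singularities of f are the zeros of the denominator. Factoring,
  z^2 - 3*z + 2*I*z - 6*I = (z - 3)*(z + 2*I)
so the candidates are z = 3, z = -2*I.

Check the numerator P(z) = 3*z^2 + 2 at each one:
  P(3) = 29 ≠ 0, so z = 3 is a (simple) pole.
  P(-2*I) = -10 ≠ 0, so z = -2*I is a (simple) pole.

Poles of f: {-2*I, 3}

Final answer: {-2*I, 3}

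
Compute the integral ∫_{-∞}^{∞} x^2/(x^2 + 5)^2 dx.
Let f(z) = z^2/(z^2 + 5)^2. The denominator has no real zeros and deg Q - deg P = 2 ≥ 2, so the integral of f over the upper semicircle |z| = R tends to 0 as R → ∞. Closing the contour in the upper half-plane,
  ∫_{-∞}^{∞} f(x) dx = 2πi · Σ Res(f, z_k)  over the poles with Im z_k > 0.

Zeros of the denominator: z^2 + 5 = 0 gives z = ±sqrt(5)*I.
Upper half-plane: z = sqrt(5)*I (a pole of order 2).

Write f(z) = g(z)/(z - sqrt(5)*I)^2 with g(z) = z^2/(z + sqrt(5)*I)^2. For a double pole, Res(f, z₀) = g'(z₀):
  g'(z) = 2*sqrt(5)*I*z/(z + sqrt(5)*I)^3
  Res(f, sqrt(5)*I) = g'(sqrt(5)*I) = -sqrt(5)*I/20

∫_{-∞}^{∞} f(x) dx = 2πi · (-sqrt(5)*I/20) = sqrt(5)*pi/10

Final answer: sqrt(5)*pi/10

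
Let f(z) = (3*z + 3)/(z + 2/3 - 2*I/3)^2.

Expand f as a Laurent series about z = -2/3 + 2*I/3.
Put w = z - (-2/3 + 2*I/3), i.e. z = w - 2/3 + 2*I/3. The denominator is w^2, so it suffices to rewrite the numerator in powers of w.

P(z) = 3*z + 3
P(w - 2/3 + 2*I/3) = 1 + 2*I + 3*w

Dividing each term by w^2:
  f = (1 + 2*I)/w^2 + 3/w

Substituting back w = z + 2/3 - 2*I/3:
  f(z) = (1 + 2*I)/(z + 2/3 - 2*I/3)^2 + 3/(z + 2/3 - 2*I/3)

The series is finite because the numerator is a polynomial; the negative powers form the principal part, and the coefficient of 1/(z + 2/3 - 2*I/3) gives Res(f, -2/3 + 2*I/3) = 3.

Final answer: (1 + 2*I)/(z + 2/3 - 2*I/3)^2 + 3/(z + 2/3 - 2*I/3)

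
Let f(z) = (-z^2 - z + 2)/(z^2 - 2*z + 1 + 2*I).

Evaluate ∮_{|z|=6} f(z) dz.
By the residue theorem, ∮_C f(z) dz = 2πi · (sum of the residues of f at the poles inside |z| = 6).

The denominator factors as (z - 2 + I)*(z - I), so the singularities of f are simple poles at z = 2 - I, z = I.
  |2 - I|² = 5 < 36 = 6², so this pole is inside the contour.
  |I|² = 1 < 36 = 6², so this pole is inside the contour.

With P(z) = -z^2 - z + 2 and Q(z) = z^2 - 2*z + 1 + 2*I, each pole is simple, so Res(f, z₀) = P(z₀)/Q'(z₀) with Q'(z) = 2*z - 2.
  Res(f, 2 - I) = P(2 - I)/Q'(2 - I) = (-3 + 5*I)/(2 - 2*I) = -2 + I/2
  Res(f, I) = P(I)/Q'(I) = (3 - I)/(-2 + 2*I) = -1 - I/2

Sum of residues inside C: -3
∮_C f(z) dz = 2πi · (-3) = -6*I*pi

Final answer: -6*I*pi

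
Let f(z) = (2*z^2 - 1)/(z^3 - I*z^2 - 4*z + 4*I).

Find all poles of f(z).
The singularities of f are the zeros of the denominator. Factoring,
  z^3 - I*z^2 - 4*z + 4*I = (z - I)*(z + 2)*(z - 2)
so the candidates are z = I, z = -2, z = 2.

Check the numerator P(z) = 2*z^2 - 1 at each one:
  P(I) = -3 ≠ 0, so z = I is a (simple) pole.
  P(-2) = 7 ≠ 0, so z = -2 is a (simple) pole.
  P(2) = 7 ≠ 0, so z = 2 is a (simple) pole.

Poles of f: {-2, I, 2}

Final answer: {-2, I, 2}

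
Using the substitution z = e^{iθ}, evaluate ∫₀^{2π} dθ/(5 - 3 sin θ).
Call the integral J. The integrand is 2π-periodic and we integrate over a full period, so shifting θ does not change the value (θ → θ + π/2 turns sin θ into cos θ; θ → θ + π flips the sign of the trig term). Hence
  J = ∫₀^{2π} dθ/(5 + 3 cos θ).
Put z = e^{iθ}: then cos θ = (z + 1/z)/2, dθ = dz/(iz), and z runs once counterclockwise around |z| = 1:
  J = ∮_{|z|=1} 1/(5 + 3*(z + 1/z)/2) · dz/(iz) = (2/i) ∮_{|z|=1} dz/(3*z^2 + 10*z + 3).
The roots of 3*z^2 + 10*z + 3 are z = (-5 ± sqrt(5^2 - 3^2))/3, with sqrt(16) = 4; their product is 1, so only z₊ = -1/3 lies inside the unit circle (z₋ = -3 lies outside).
z₊ is a simple zero of q(z) = 3*z^2 + 10*z + 3, so Res(1/q, z₊) = 1/q'(z₊) with q'(z) = 6*z + 10; and q'(z₊) = 3*(z₊ - z₋) = 8.
Therefore J = (2/i) · 2πi · 1/(8) = 2*pi/(4) = pi/2

Final answer: pi/2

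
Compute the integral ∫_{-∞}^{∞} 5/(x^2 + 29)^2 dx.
Let f(z) = 5/(z^2 + 29)^2. The denominator has no real zeros and deg Q - deg P = 4 ≥ 2, so the integral of f over the upper semicircle |z| = R tends to 0 as R → ∞. Closing the contour in the upper half-plane,
  ∫_{-∞}^{∞} f(x) dx = 2πi · Σ Res(f, z_k)  over the poles with Im z_k > 0.

Zeros of the denominator: z^2 + 29 = 0 gives z = ±sqrt(29)*I.
Upper half-plane: z = sqrt(29)*I (a pole of order 2).

Write f(z) = g(z)/(z - sqrt(29)*I)^2 with g(z) = 5/(z + sqrt(29)*I)^2. For a double pole, Res(f, z₀) = g'(z₀):
  g'(z) = -10/(z + sqrt(29)*I)^3
  Res(f, sqrt(29)*I) = g'(sqrt(29)*I) = -5*sqrt(29)*I/3364

∫_{-∞}^{∞} f(x) dx = 2πi · (-5*sqrt(29)*I/3364) = 5*sqrt(29)*pi/1682

Final answer: 5*sqrt(29)*pi/1682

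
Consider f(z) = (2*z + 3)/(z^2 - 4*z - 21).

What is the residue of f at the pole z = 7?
Write f(z) = P(z)/Q(z) with P(z) = 2*z + 3 and Q(z) = z^2 - 4*z - 21.
The denominator factors as Q(z) = (z + 3)*(z - 7), so z = 7 is a simple zero of Q and P is analytic there; z = 7 is therefore a simple pole and
  Res(f, z₀) = P(z₀)/Q'(z₀).

Q'(z) = 2*z - 4, so Q'(7) = 10.
P(7) = 17.

Res(f, 7) = (17)/(10) = 17/10

Final answer: 17/10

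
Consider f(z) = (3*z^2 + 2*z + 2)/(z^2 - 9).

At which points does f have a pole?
{-3, 3}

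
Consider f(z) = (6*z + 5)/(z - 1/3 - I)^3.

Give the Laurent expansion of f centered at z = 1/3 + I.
(7 + 6*I)/(z - 1/3 - I)^3 + 6/(z - 1/3 - I)^2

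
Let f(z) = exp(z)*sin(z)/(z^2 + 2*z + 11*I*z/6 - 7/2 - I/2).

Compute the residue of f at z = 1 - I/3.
Write f(z) = P(z)/Q(z) with P(z) = exp(z)*sin(z) and Q(z) = z^2 + 2*z + 11*I*z/6 - 7/2 - I/2.
The denominator factors as Q(z) = (z + 3 + 3*I/2)*(z - 1 + I/3), so z = 1 - I/3 is a simple zero of Q and P is analytic there; z = 1 - I/3 is therefore a simple pole and
  Res(f, z₀) = P(z₀)/Q'(z₀).

Q'(z) = 2*z + 2 + 11*I/6, so Q'(1 - I/3) = 4 + 7*I/6.
P(1 - I/3) = exp(1 - I/3)*sin(1 - I/3).

Res(f, 1 - I/3) = (exp(1 - I/3)*sin(1 - I/3))/(4 + 7*I/6) = (144/625 - 42*I/625)*exp(1 - I/3)*sin(1 - I/3)

Final answer: (144/625 - 42*I/625)*exp(1 - I/3)*sin(1 - I/3)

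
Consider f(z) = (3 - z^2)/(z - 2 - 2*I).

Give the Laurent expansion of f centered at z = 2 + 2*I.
Put w = z - (2 + 2*I), i.e. z = w + 2 + 2*I. The denominator is w, so it suffices to rewrite the numerator in powers of w.

P(z) = 3 - z^2
P(w + 2 + 2*I) = 3 - 8*I + (-4 - 4*I)*w - w^2

Dividing each term by w:
  f = (3 - 8*I)/w - 4 - 4*I - w

Substituting back w = z - 2 - 2*I:
  f(z) = (3 - 8*I)/(z - 2 - 2*I) - 4 - 4*I - (z - 2 - 2*I)

The series is finite because the numerator is a polynomial; the negative powers form the principal part, and the coefficient of 1/(z - 2 - 2*I) gives Res(f, 2 + 2*I) = 3 - 8*I.

Final answer: (3 - 8*I)/(z - 2 - 2*I) - 4 - 4*I - (z - 2 - 2*I)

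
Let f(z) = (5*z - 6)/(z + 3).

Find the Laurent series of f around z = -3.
Put w = z - (-3), i.e. z = w - 3. The denominator is w, so it suffices to rewrite the numerator in powers of w.

P(z) = 5*z - 6
P(w - 3) = -21 + 5*w

Dividing each term by w:
  f = -21/w + 5

Substituting back w = z + 3:
  f(z) = -21/(z + 3) + 5

The series is finite because the numerator is a polynomial; the negative powers form the principal part, and the coefficient of 1/(z + 3) gives Res(f, -3) = -21.

Final answer: -21/(z + 3) + 5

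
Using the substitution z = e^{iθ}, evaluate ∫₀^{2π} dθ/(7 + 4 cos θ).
2*sqrt(33)*pi/33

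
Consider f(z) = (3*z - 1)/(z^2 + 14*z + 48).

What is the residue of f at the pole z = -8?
Write f(z) = P(z)/Q(z) with P(z) = 3*z - 1 and Q(z) = z^2 + 14*z + 48.
The denominator factors as Q(z) = (z + 8)*(z + 6), so z = -8 is a simple zero of Q and P is analytic there; z = -8 is therefore a simple pole and
  Res(f, z₀) = P(z₀)/Q'(z₀).

Q'(z) = 2*z + 14, so Q'(-8) = -2.
P(-8) = -25.

Res(f, -8) = (-25)/(-2) = 25/2

Final answer: 25/2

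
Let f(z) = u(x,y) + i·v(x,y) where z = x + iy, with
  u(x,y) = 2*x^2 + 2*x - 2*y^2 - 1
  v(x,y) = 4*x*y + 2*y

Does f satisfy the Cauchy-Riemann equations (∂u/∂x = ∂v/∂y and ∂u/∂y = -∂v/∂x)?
∂u/∂x = 4*x + 2
∂v/∂y = 4*x + 2
∂u/∂y = -4*y
∂v/∂x = 4*y
∂u/∂x = ∂v/∂y and ∂u/∂y = -∂v/∂x hold identically; f is analytic.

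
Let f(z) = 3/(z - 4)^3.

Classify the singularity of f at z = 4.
Write f(z) = g(z)/(z - 4)^3 with g(z) = 3.
g is entire and g(4) = 3 ≠ 0, so no factor of (z - 4) cancels: the Laurent expansion of f about z = 4 starts at the power -3, i.e. lim_{z→z₀} (z - z₀)^3 f(z) = 3 is finite and nonzero.
So z = 4 is a pole of order 3.

Final answer: pole of order 3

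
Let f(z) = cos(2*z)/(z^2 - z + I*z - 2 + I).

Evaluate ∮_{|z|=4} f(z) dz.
By the residue theorem, ∮_C f(z) dz = 2πi · (sum of the residues of f at the poles inside |z| = 4).

The denominator factors as (z - 2 + I)*(z + 1), so the singularities of f are simple poles at z = 2 - I, z = -1.
  |2 - I|² = 5 < 16 = 4², so this pole is inside the contour.
  |-1|² = 1 < 16 = 4², so this pole is inside the contour.

With P(z) = cos(2*z) and Q(z) = z^2 - z + I*z - 2 + I, each pole is simple, so Res(f, z₀) = P(z₀)/Q'(z₀) with Q'(z) = 2*z - 1 + I.
  Res(f, 2 - I) = P(2 - I)/Q'(2 - I) = (cos(4 - 2*I))/(3 - I) = (3/10 + I/10)*cos(4 - 2*I)
  Res(f, -1) = P(-1)/Q'(-1) = (cos(2))/(-3 + I) = (-3/10 - I/10)*cos(2)

Sum of residues inside C: (3/10 + I/10)*cos(4 - 2*I) + (-3/10 - I/10)*cos(2)
∮_C f(z) dz = 2πi · ((3/10 + I/10)*cos(4 - 2*I) + (-3/10 - I/10)*cos(2)) = pi*(-1/5 + 3*I/5)*cos(4 - 2*I) + pi*(1/5 - 3*I/5)*cos(2)

Final answer: pi*(-1/5 + 3*I/5)*cos(4 - 2*I) + pi*(1/5 - 3*I/5)*cos(2)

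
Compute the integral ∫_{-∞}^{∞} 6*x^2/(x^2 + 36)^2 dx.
pi/2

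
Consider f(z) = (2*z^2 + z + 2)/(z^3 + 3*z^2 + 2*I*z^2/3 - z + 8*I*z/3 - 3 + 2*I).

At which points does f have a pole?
The singularities of f are the zeros of the denominator. Factoring,
  z^3 + 3*z^2 + 2*I*z^2/3 - z + 8*I*z/3 - 3 + 2*I = (z + 1)*(z - 1 + 2*I/3)*(z + 3)
so the candidates are z = -1, z = 1 - 2*I/3, z = -3.

Check the numerator P(z) = 2*z^2 + z + 2 at each one:
  P(-1) = 3 ≠ 0, so z = -1 is a (simple) pole.
  P(1 - 2*I/3) = 37/9 - 10*I/3 ≠ 0, so z = 1 - 2*I/3 is a (simple) pole.
  P(-3) = 17 ≠ 0, so z = -3 is a (simple) pole.

Poles of f: {-3, -1, 1 - 2*I/3}

Final answer: {-3, -1, 1 - 2*I/3}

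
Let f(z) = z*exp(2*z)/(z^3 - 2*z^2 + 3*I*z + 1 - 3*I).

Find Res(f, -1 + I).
(-11/65 - 3*I/65)*exp(-2 + 2*I)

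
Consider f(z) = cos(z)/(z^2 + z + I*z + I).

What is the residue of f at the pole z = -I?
Write f(z) = P(z)/Q(z) with P(z) = cos(z) and Q(z) = z^2 + z + I*z + I.
The denominator factors as Q(z) = (z + I)*(z + 1), so z = -I is a simple zero of Q and P is analytic there; z = -I is therefore a simple pole and
  Res(f, z₀) = P(z₀)/Q'(z₀).

Q'(z) = 2*z + 1 + I, so Q'(-I) = 1 - I.
P(-I) = cosh(1).

Res(f, -I) = (cosh(1))/(1 - I) = (1/2 + I/2)*cosh(1)

Final answer: (1/2 + I/2)*cosh(1)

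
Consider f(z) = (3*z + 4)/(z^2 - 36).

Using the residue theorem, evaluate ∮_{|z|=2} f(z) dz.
By the residue theorem, ∮_C f(z) dz = 2πi · (sum of the residues of f at the poles inside |z| = 2).

The denominator factors as (z - 6)*(z + 6), so the singularities of f are simple poles at z = 6, z = -6.
  |6|² = 36 > 4 = 2², so this pole is outside the contour.
  |-6|² = 36 > 4 = 2², so this pole is outside the contour.

No pole lies inside the contour, so f is analytic on and inside C and the integral is 0 (Cauchy's theorem).

Final answer: 0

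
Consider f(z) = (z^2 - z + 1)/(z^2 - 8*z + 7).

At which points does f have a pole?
{1, 7}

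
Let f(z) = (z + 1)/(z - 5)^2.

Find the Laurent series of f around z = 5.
Put w = z - (5), i.e. z = w + 5. The denominator is w^2, so it suffices to rewrite the numerator in powers of w.

P(z) = z + 1
P(w + 5) = 6 + w

Dividing each term by w^2:
  f = 6/w^2 + 1/w

Substituting back w = z - 5:
  f(z) = 6/(z - 5)^2 + 1/(z - 5)

The series is finite because the numerator is a polynomial; the negative powers form the principal part, and the coefficient of 1/(z - 5) gives Res(f, 5) = 1.

Final answer: 6/(z - 5)^2 + 1/(z - 5)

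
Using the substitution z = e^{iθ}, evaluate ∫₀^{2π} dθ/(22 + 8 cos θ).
Let J = ∫₀^{2π} dθ/(22 + 8 cos θ).
Put z = e^{iθ}: then cos θ = (z + 1/z)/2, dθ = dz/(iz), and z runs once counterclockwise around |z| = 1:
  J = ∮_{|z|=1} 1/(22 + 8*(z + 1/z)/2) · dz/(iz) = (2/i) ∮_{|z|=1} dz/(8*z^2 + 44*z + 8).
The roots of 8*z^2 + 44*z + 8 are z = (-22 ± sqrt(22^2 - 8^2))/8, with sqrt(420) = 2*sqrt(105); their product is 1, so only z₊ = -11/4 + sqrt(105)/4 lies inside the unit circle (z₋ = -11/4 - sqrt(105)/4 lies outside).
z₊ is a simple zero of q(z) = 8*z^2 + 44*z + 8, so Res(1/q, z₊) = 1/q'(z₊) with q'(z) = 16*z + 44; and q'(z₊) = 8*(z₊ - z₋) = 4*sqrt(105).
Therefore J = (2/i) · 2πi · 1/(4*sqrt(105)) = 2*pi/(2*sqrt(105)) = sqrt(105)*pi/105

Final answer: sqrt(105)*pi/105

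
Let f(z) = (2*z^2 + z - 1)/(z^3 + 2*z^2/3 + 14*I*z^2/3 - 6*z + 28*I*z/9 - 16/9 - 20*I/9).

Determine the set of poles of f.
The singularities of f are the zeros of the denominator. Factoring,
  z^3 + 2*z^2/3 + 14*I*z^2/3 - 6*z + 28*I*z/9 - 16/9 - 20*I/9 = (z - 1/3 + 3*I)*(z + 1 + I)*(z + 2*I/3)
so the candidates are z = 1/3 - 3*I, z = -1 - I, z = -2*I/3.

Check the numerator P(z) = 2*z^2 + z - 1 at each one:
  P(1/3 - 3*I) = -166/9 - 7*I ≠ 0, so z = 1/3 - 3*I is a (simple) pole.
  P(-1 - I) = -2 + 3*I ≠ 0, so z = -1 - I is a (simple) pole.
  P(-2*I/3) = -17/9 - 2*I/3 ≠ 0, so z = -2*I/3 is a (simple) pole.

Poles of f: {-1 - I, -2*I/3, 1/3 - 3*I}

Final answer: {-1 - I, -2*I/3, 1/3 - 3*I}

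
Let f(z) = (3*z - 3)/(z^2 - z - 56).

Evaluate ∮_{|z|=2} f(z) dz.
0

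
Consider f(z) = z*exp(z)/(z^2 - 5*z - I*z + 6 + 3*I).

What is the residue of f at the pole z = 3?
Write f(z) = P(z)/Q(z) with P(z) = z*exp(z) and Q(z) = z^2 - 5*z - I*z + 6 + 3*I.
The denominator factors as Q(z) = (z - 2 - I)*(z - 3), so z = 3 is a simple zero of Q and P is analytic there; z = 3 is therefore a simple pole and
  Res(f, z₀) = P(z₀)/Q'(z₀).

Q'(z) = 2*z - 5 - I, so Q'(3) = 1 - I.
P(3) = 3*exp(3).

Res(f, 3) = (3*exp(3))/(1 - I) = (3/2 + 3*I/2)*exp(3)

Final answer: (3/2 + 3*I/2)*exp(3)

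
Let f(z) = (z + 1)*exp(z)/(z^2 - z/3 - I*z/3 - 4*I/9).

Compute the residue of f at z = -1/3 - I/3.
Write f(z) = P(z)/Q(z) with P(z) = (z + 1)*exp(z) and Q(z) = z^2 - z/3 - I*z/3 - 4*I/9.
The denominator factors as Q(z) = (z - 2/3 - 2*I/3)*(z + 1/3 + I/3), so z = -1/3 - I/3 is a simple zero of Q and P is analytic there; z = -1/3 - I/3 is therefore a simple pole and
  Res(f, z₀) = P(z₀)/Q'(z₀).

Q'(z) = 2*z - 1/3 - I/3, so Q'(-1/3 - I/3) = -1 - I.
P(-1/3 - I/3) = (2/3 - I/3)*exp(-1/3 - I/3).

Res(f, -1/3 - I/3) = ((2/3 - I/3)*exp(-1/3 - I/3))/(-1 - I) = (-1/6 + I/2)*exp(-1/3 - I/3)

Final answer: (-1/6 + I/2)*exp(-1/3 - I/3)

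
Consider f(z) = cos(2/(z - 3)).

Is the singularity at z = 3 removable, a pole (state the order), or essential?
essential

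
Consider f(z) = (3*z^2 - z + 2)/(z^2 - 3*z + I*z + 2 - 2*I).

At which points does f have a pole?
The singularities of f are the zeros of the denominator. Factoring,
  z^2 - 3*z + I*z + 2 - 2*I = (z - 1 + I)*(z - 2)
so the candidates are z = 1 - I, z = 2.

Check the numerator P(z) = 3*z^2 - z + 2 at each one:
  P(1 - I) = 1 - 5*I ≠ 0, so z = 1 - I is a (simple) pole.
  P(2) = 12 ≠ 0, so z = 2 is a (simple) pole.

Poles of f: {1 - I, 2}

Final answer: {1 - I, 2}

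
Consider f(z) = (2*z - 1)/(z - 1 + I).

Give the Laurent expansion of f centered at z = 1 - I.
Put w = z - (1 - I), i.e. z = w + 1 - I. The denominator is w, so it suffices to rewrite the numerator in powers of w.

P(z) = 2*z - 1
P(w + 1 - I) = 1 - 2*I + 2*w

Dividing each term by w:
  f = (1 - 2*I)/w + 2

Substituting back w = z - 1 + I:
  f(z) = (1 - 2*I)/(z - 1 + I) + 2

The series is finite because the numerator is a polynomial; the negative powers form the principal part, and the coefficient of 1/(z - 1 + I) gives Res(f, 1 - I) = 1 - 2*I.

Final answer: (1 - 2*I)/(z - 1 + I) + 2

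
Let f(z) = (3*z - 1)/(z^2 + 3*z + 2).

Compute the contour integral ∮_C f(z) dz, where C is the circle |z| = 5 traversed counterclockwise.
By the residue theorem, ∮_C f(z) dz = 2πi · (sum of the residues of f at the poles inside |z| = 5).

The denominator factors as (z + 1)*(z + 2), so the singularities of f are simple poles at z = -1, z = -2.
  |-1|² = 1 < 25 = 5², so this pole is inside the contour.
  |-2|² = 4 < 25 = 5², so this pole is inside the contour.

With P(z) = 3*z - 1 and Q(z) = z^2 + 3*z + 2, each pole is simple, so Res(f, z₀) = P(z₀)/Q'(z₀) with Q'(z) = 2*z + 3.
  Res(f, -1) = P(-1)/Q'(-1) = (-4)/(1) = -4
  Res(f, -2) = P(-2)/Q'(-2) = (-7)/(-1) = 7

Sum of residues inside C: 3
∮_C f(z) dz = 2πi · (3) = 6*I*pi

Final answer: 6*I*pi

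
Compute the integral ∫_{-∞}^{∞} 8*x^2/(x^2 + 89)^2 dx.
4*sqrt(89)*pi/89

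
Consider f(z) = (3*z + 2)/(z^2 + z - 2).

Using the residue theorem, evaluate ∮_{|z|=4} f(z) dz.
By the residue theorem, ∮_C f(z) dz = 2πi · (sum of the residues of f at the poles inside |z| = 4).

The denominator factors as (z - 1)*(z + 2), so the singularities of f are simple poles at z = 1, z = -2.
  |1|² = 1 < 16 = 4², so this pole is inside the contour.
  |-2|² = 4 < 16 = 4², so this pole is inside the contour.

With P(z) = 3*z + 2 and Q(z) = z^2 + z - 2, each pole is simple, so Res(f, z₀) = P(z₀)/Q'(z₀) with Q'(z) = 2*z + 1.
  Res(f, 1) = P(1)/Q'(1) = (5)/(3) = 5/3
  Res(f, -2) = P(-2)/Q'(-2) = (-4)/(-3) = 4/3

Sum of residues inside C: 3
∮_C f(z) dz = 2πi · (3) = 6*I*pi

Final answer: 6*I*pi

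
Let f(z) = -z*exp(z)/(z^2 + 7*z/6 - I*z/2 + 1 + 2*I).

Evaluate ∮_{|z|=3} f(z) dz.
pi*(-36/173 - 112*I/173)*exp(1/3 - I) + pi*(36/173 - 234*I/173)*exp(-3/2 + 3*I/2)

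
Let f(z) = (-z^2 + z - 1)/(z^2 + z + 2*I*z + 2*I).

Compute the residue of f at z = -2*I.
7/5 + 4*I/5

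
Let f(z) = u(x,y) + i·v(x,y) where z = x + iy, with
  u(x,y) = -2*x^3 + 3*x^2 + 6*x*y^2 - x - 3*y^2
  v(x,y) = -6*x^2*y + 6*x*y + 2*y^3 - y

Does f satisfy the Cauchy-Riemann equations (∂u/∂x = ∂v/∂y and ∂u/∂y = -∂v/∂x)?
∂u/∂x = -6*x^2 + 6*x + 6*y^2 - 1
∂v/∂y = -6*x^2 + 6*x + 6*y^2 - 1
∂u/∂y = 12*x*y - 6*y
∂v/∂x = -12*x*y + 6*y
∂u/∂x = ∂v/∂y and ∂u/∂y = -∂v/∂x hold identically; f is analytic.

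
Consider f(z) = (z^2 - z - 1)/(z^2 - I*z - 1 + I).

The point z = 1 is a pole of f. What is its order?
Factor the denominator:
  z^2 - I*z - 1 + I = (z - 1)*(z + 1 - I)

The numerator P(z) = z^2 - z - 1 has P(1) = -1 ≠ 0, so no factor of (z - 1) cancels.
Near z = 1 we can therefore write f(z) = g(z)/(z - 1) with g analytic at 1 and g(1) ≠ 0 (g is the numerator divided by the remaining denominator factors).

Hence z = 1 is a pole of order 1.

Final answer: 1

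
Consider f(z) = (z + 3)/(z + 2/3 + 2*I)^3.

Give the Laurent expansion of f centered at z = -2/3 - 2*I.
(7/3 - 2*I)/(z + 2/3 + 2*I)^3 + 1/(z + 2/3 + 2*I)^2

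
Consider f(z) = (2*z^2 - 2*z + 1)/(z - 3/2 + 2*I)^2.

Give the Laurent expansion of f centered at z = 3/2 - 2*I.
Put w = z - (3/2 - 2*I), i.e. z = w + 3/2 - 2*I. The denominator is w^2, so it suffices to rewrite the numerator in powers of w.

P(z) = 2*z^2 - 2*z + 1
P(w + 3/2 - 2*I) = -11/2 - 8*I + (4 - 8*I)*w + 2*w^2

Dividing each term by w^2:
  f = (-11/2 - 8*I)/w^2 + (4 - 8*I)/w + 2

Substituting back w = z - 3/2 + 2*I:
  f(z) = (-11/2 - 8*I)/(z - 3/2 + 2*I)^2 + (4 - 8*I)/(z - 3/2 + 2*I) + 2

The series is finite because the numerator is a polynomial; the negative powers form the principal part, and the coefficient of 1/(z - 3/2 + 2*I) gives Res(f, 3/2 - 2*I) = 4 - 8*I.

Final answer: (-11/2 - 8*I)/(z - 3/2 + 2*I)^2 + (4 - 8*I)/(z - 3/2 + 2*I) + 2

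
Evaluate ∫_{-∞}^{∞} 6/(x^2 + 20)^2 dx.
Let f(z) = 6/(z^2 + 20)^2. The denominator has no real zeros and deg Q - deg P = 4 ≥ 2, so the integral of f over the upper semicircle |z| = R tends to 0 as R → ∞. Closing the contour in the upper half-plane,
  ∫_{-∞}^{∞} f(x) dx = 2πi · Σ Res(f, z_k)  over the poles with Im z_k > 0.

Zeros of the denominator: z^2 + 20 = 0 gives z = ±2*sqrt(5)*I.
Upper half-plane: z = 2*sqrt(5)*I (a pole of order 2).

Write f(z) = g(z)/(z - 2*sqrt(5)*I)^2 with g(z) = 6/(z + 2*sqrt(5)*I)^2. For a double pole, Res(f, z₀) = g'(z₀):
  g'(z) = -12/(z + 2*sqrt(5)*I)^3
  Res(f, 2*sqrt(5)*I) = g'(2*sqrt(5)*I) = -3*sqrt(5)*I/400

∫_{-∞}^{∞} f(x) dx = 2πi · (-3*sqrt(5)*I/400) = 3*sqrt(5)*pi/200

Final answer: 3*sqrt(5)*pi/200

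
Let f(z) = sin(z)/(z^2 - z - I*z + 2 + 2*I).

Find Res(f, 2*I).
Write f(z) = P(z)/Q(z) with P(z) = sin(z) and Q(z) = z^2 - z - I*z + 2 + 2*I.
The denominator factors as Q(z) = (z - 1 + I)*(z - 2*I), so z = 2*I is a simple zero of Q and P is analytic there; z = 2*I is therefore a simple pole and
  Res(f, z₀) = P(z₀)/Q'(z₀).

Q'(z) = 2*z - 1 - I, so Q'(2*I) = -1 + 3*I.
P(2*I) = I*sinh(2).

Res(f, 2*I) = (I*sinh(2))/(-1 + 3*I) = (3/10 - I/10)*sinh(2)

Final answer: (3/10 - I/10)*sinh(2)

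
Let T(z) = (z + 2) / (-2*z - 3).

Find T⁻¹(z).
(-3*z - 2)/(2*z + 1)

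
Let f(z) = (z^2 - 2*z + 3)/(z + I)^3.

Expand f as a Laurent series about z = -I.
(2 + 2*I)/(z + I)^3 + (-2 - 2*I)/(z + I)^2 + 1/(z + I)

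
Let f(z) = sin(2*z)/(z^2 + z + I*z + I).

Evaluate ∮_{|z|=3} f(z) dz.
By the residue theorem, ∮_C f(z) dz = 2πi · (sum of the residues of f at the poles inside |z| = 3).

The denominator factors as (z + I)*(z + 1), so the singularities of f are simple poles at z = -I, z = -1.
  |-I|² = 1 < 9 = 3², so this pole is inside the contour.
  |-1|² = 1 < 9 = 3², so this pole is inside the contour.

With P(z) = sin(2*z) and Q(z) = z^2 + z + I*z + I, each pole is simple, so Res(f, z₀) = P(z₀)/Q'(z₀) with Q'(z) = 2*z + 1 + I.
  Res(f, -I) = P(-I)/Q'(-I) = (-I*sinh(2))/(1 - I) = (1/2 - I/2)*sinh(2)
  Res(f, -1) = P(-1)/Q'(-1) = (-sin(2))/(-1 + I) = (1/2 + I/2)*sin(2)

Sum of residues inside C: (1/2 - I/2)*sinh(2) + (1/2 + I/2)*sin(2)
∮_C f(z) dz = 2πi · ((1/2 - I/2)*sinh(2) + (1/2 + I/2)*sin(2)) = pi*(-1 + I)*sin(2) + pi*(1 + I)*sinh(2)

Final answer: pi*(-1 + I)*sin(2) + pi*(1 + I)*sinh(2)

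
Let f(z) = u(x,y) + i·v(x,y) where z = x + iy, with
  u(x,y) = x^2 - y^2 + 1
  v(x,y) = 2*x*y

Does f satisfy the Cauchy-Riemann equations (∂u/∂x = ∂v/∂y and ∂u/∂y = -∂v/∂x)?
∂u/∂x = 2*x
∂v/∂y = 2*x
∂u/∂y = -2*y
∂v/∂x = 2*y
∂u/∂x = ∂v/∂y and ∂u/∂y = -∂v/∂x hold identically; f is analytic.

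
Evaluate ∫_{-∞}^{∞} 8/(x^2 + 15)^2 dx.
4*sqrt(15)*pi/225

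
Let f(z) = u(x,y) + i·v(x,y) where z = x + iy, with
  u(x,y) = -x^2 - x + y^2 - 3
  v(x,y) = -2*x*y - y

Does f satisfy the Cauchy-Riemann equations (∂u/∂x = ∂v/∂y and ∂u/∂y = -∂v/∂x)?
∂u/∂x = -2*x - 1
∂v/∂y = -2*x - 1
∂u/∂y = 2*y
∂v/∂x = -2*y
∂u/∂x = ∂v/∂y and ∂u/∂y = -∂v/∂x hold identically; f is analytic.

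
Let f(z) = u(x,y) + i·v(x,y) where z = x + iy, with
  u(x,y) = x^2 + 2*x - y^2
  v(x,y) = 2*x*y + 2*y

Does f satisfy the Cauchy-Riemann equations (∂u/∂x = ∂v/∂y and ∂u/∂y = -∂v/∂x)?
∂u/∂x = 2*x + 2
∂v/∂y = 2*x + 2
∂u/∂y = -2*y
∂v/∂x = 2*y
∂u/∂x = ∂v/∂y and ∂u/∂y = -∂v/∂x hold identically; f is analytic.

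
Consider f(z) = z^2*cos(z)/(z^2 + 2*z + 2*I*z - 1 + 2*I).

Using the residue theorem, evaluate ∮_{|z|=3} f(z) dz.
By the residue theorem, ∮_C f(z) dz = 2πi · (sum of the residues of f at the poles inside |z| = 3).

The denominator factors as (z + I)*(z + 2 + I), so the singularities of f are simple poles at z = -I, z = -2 - I.
  |-I|² = 1 < 9 = 3², so this pole is inside the contour.
  |-2 - I|² = 5 < 9 = 3², so this pole is inside the contour.

With P(z) = z^2*cos(z) and Q(z) = z^2 + 2*z + 2*I*z - 1 + 2*I, each pole is simple, so Res(f, z₀) = P(z₀)/Q'(z₀) with Q'(z) = 2*z + 2 + 2*I.
  Res(f, -I) = P(-I)/Q'(-I) = (-cosh(1))/(2) = -cosh(1)/2
  Res(f, -2 - I) = P(-2 - I)/Q'(-2 - I) = ((3 + 4*I)*cos(2 + I))/(-2) = (-3/2 - 2*I)*cos(2 + I)

Sum of residues inside C: -cosh(1)/2 + (-3/2 - 2*I)*cos(2 + I)
∮_C f(z) dz = 2πi · (-cosh(1)/2 + (-3/2 - 2*I)*cos(2 + I)) = pi*(4 - 3*I)*cos(2 + I) - I*pi*cosh(1)

Final answer: pi*(4 - 3*I)*cos(2 + I) - I*pi*cosh(1)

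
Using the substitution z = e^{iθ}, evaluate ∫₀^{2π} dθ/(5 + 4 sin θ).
Call the integral J. The integrand is 2π-periodic and we integrate over a full period, so shifting θ does not change the value (θ → θ + π/2 turns sin θ into cos θ). Hence
  J = ∫₀^{2π} dθ/(5 + 4 cos θ).
Put z = e^{iθ}: then cos θ = (z + 1/z)/2, dθ = dz/(iz), and z runs once counterclockwise around |z| = 1:
  J = ∮_{|z|=1} 1/(5 + 4*(z + 1/z)/2) · dz/(iz) = (2/i) ∮_{|z|=1} dz/(4*z^2 + 10*z + 4).
The roots of 4*z^2 + 10*z + 4 are z = (-5 ± sqrt(5^2 - 4^2))/4, with sqrt(9) = 3; their product is 1, so only z₊ = -1/2 lies inside the unit circle (z₋ = -2 lies outside).
z₊ is a simple zero of q(z) = 4*z^2 + 10*z + 4, so Res(1/q, z₊) = 1/q'(z₊) with q'(z) = 8*z + 10; and q'(z₊) = 4*(z₊ - z₋) = 6.
Therefore J = (2/i) · 2πi · 1/(6) = 2*pi/(3) = 2*pi/3

Final answer: 2*pi/3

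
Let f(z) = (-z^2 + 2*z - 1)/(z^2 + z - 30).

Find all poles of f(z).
The singularities of f are the zeros of the denominator. Factoring,
  z^2 + z - 30 = (z - 5)*(z + 6)
so the candidates are z = 5, z = -6.

Check the numerator P(z) = -z^2 + 2*z - 1 at each one:
  P(5) = -16 ≠ 0, so z = 5 is a (simple) pole.
  P(-6) = -49 ≠ 0, so z = -6 is a (simple) pole.

Poles of f: {-6, 5}

Final answer: {-6, 5}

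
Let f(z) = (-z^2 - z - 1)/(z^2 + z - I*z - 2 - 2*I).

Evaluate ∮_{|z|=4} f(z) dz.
2*pi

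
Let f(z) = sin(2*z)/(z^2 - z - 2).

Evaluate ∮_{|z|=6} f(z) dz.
By the residue theorem, ∮_C f(z) dz = 2πi · (sum of the residues of f at the poles inside |z| = 6).

The denominator factors as (z - 2)*(z + 1), so the singularities of f are simple poles at z = 2, z = -1.
  |2|² = 4 < 36 = 6², so this pole is inside the contour.
  |-1|² = 1 < 36 = 6², so this pole is inside the contour.

With P(z) = sin(2*z) and Q(z) = z^2 - z - 2, each pole is simple, so Res(f, z₀) = P(z₀)/Q'(z₀) with Q'(z) = 2*z - 1.
  Res(f, 2) = P(2)/Q'(2) = (sin(4))/(3) = sin(4)/3
  Res(f, -1) = P(-1)/Q'(-1) = (-sin(2))/(-3) = sin(2)/3

Sum of residues inside C: sin(4)/3 + sin(2)/3
∮_C f(z) dz = 2πi · (sin(4)/3 + sin(2)/3) = 2*I*pi*sin(4)/3 + 2*I*pi*sin(2)/3

Final answer: 2*I*pi*sin(4)/3 + 2*I*pi*sin(2)/3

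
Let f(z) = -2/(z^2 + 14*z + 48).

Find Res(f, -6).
Write f(z) = P(z)/Q(z) with P(z) = -2 and Q(z) = z^2 + 14*z + 48.
The denominator factors as Q(z) = (z + 6)*(z + 8), so z = -6 is a simple zero of Q and P is analytic there; z = -6 is therefore a simple pole and
  Res(f, z₀) = P(z₀)/Q'(z₀).

Q'(z) = 2*z + 14, so Q'(-6) = 2.
P(-6) = -2.

Res(f, -6) = (-2)/(2) = -1

Final answer: -1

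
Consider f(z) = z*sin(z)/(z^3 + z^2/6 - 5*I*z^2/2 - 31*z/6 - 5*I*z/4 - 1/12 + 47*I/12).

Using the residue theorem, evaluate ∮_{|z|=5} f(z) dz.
By the residue theorem, ∮_C f(z) dz = 2πi · (sum of the residues of f at the poles inside |z| = 5).

The denominator factors as (z - 1/3 - I)*(z - 3/2 - I)*(z + 2 - I/2), so the singularities of f are simple poles at z = 1/3 + I, z = 3/2 + I, z = -2 + I/2.
  |1/3 + I|² = 10/9 < 25 = 5², so this pole is inside the contour.
  |3/2 + I|² = 13/4 < 25 = 5², so this pole is inside the contour.
  |-2 + I/2|² = 17/4 < 25 = 5², so this pole is inside the contour.

With P(z) = z*sin(z) and Q(z) = z^3 + z^2/6 - 5*I*z^2/2 - 31*z/6 - 5*I*z/4 - 1/12 + 47*I/12, each pole is simple, so Res(f, z₀) = P(z₀)/Q'(z₀) with Q'(z) = 3*z^2 + z/3 - 5*I*z - 31/6 - 5*I/4.
  Res(f, 1/3 + I) = P(1/3 + I)/Q'(1/3 + I) = ((1/3 + I)*sin(1/3 + I))/(-49/18 - 7*I/12) = (-276/1435 - 468*I/1435)*sin(1/3 + I)
  Res(f, 3/2 + I) = P(3/2 + I)/Q'(3/2 + I) = ((3/2 + I)*sin(3/2 + I))/(49/12 + 7*I/12) = (69/175 + 33*I/175)*sin(3/2 + I)
  Res(f, -2 + I/2) = P(-2 + I/2)/Q'(-2 + I/2) = ((2 - I/2)*sin(2 - I/2))/(95/12 + 35*I/12) = (207/1025 - 141*I/1025)*sin(2 - I/2)

Sum of residues inside C: (-276/1435 - 468*I/1435)*sin(1/3 + I) + (207/1025 - 141*I/1025)*sin(2 - I/2) + (69/175 + 33*I/175)*sin(3/2 + I)
∮_C f(z) dz = 2πi · ((-276/1435 - 468*I/1435)*sin(1/3 + I) + (207/1025 - 141*I/1025)*sin(2 - I/2) + (69/175 + 33*I/175)*sin(3/2 + I)) = pi*(282/1025 + 414*I/1025)*sin(2 - I/2) + pi*(936/1435 - 552*I/1435)*sin(1/3 + I) + pi*(-66/175 + 138*I/175)*sin(3/2 + I)

Final answer: pi*(282/1025 + 414*I/1025)*sin(2 - I/2) + pi*(936/1435 - 552*I/1435)*sin(1/3 + I) + pi*(-66/175 + 138*I/175)*sin(3/2 + I)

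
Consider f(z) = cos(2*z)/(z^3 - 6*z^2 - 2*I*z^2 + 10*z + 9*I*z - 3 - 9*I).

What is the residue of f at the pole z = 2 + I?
Write f(z) = P(z)/Q(z) with P(z) = cos(2*z) and Q(z) = z^3 - 6*z^2 - 2*I*z^2 + 10*z + 9*I*z - 3 - 9*I.
The denominator factors as Q(z) = (z - 3)*(z - 1 - I)*(z - 2 - I), so z = 2 + I is a simple zero of Q and P is analytic there; z = 2 + I is therefore a simple pole and
  Res(f, z₀) = P(z₀)/Q'(z₀).

Q'(z) = 3*z^2 - 12*z - 4*I*z + 10 + 9*I, so Q'(2 + I) = -1 + I.
P(2 + I) = cos(4 + 2*I).

Res(f, 2 + I) = (cos(4 + 2*I))/(-1 + I) = (-1/2 - I/2)*cos(4 + 2*I)

Final answer: (-1/2 - I/2)*cos(4 + 2*I)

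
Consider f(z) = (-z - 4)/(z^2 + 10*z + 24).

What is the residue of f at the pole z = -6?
-1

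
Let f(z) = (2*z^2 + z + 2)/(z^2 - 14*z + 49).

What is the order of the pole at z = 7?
Factor the denominator:
  z^2 - 14*z + 49 = (z - 7)^2

The numerator P(z) = 2*z^2 + z + 2 has P(7) = 107 ≠ 0, so no factor of (z - 7) cancels.
Near z = 7 we can therefore write f(z) = g(z)/(z - 7)^2 with g analytic at 7 and g(7) ≠ 0 (g is just the numerator).

Hence z = 7 is a pole of order 2.

Final answer: 2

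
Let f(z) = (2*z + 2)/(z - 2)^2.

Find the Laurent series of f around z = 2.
Put w = z - (2), i.e. z = w + 2. The denominator is w^2, so it suffices to rewrite the numerator in powers of w.

P(z) = 2*z + 2
P(w + 2) = 6 + 2*w

Dividing each term by w^2:
  f = 6/w^2 + 2/w

Substituting back w = z - 2:
  f(z) = 6/(z - 2)^2 + 2/(z - 2)

The series is finite because the numerator is a polynomial; the negative powers form the principal part, and the coefficient of 1/(z - 2) gives Res(f, 2) = 2.

Final answer: 6/(z - 2)^2 + 2/(z - 2)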